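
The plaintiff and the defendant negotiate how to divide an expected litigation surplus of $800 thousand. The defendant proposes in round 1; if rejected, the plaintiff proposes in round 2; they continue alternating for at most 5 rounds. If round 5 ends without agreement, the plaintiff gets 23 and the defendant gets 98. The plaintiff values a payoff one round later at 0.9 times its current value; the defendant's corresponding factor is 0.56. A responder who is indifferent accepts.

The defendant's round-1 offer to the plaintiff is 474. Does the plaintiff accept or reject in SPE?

Round 5 (the defendant proposes): the plaintiff gets 23 if talks fail, so the defendant offers 23 and keeps 777.
Round 4 (the plaintiff proposes): the defendant can get 777 next round, worth 0.56 × 777 = 435.12 now, so the plaintiff offers 435.12, keeping 364.88.
Round 3 (the defendant proposes): the plaintiff can get 364.88 next round, worth 0.9 × 364.88 = 328.392 now, so the defendant offers 328.392, keeping 471.608.
Round 2 (the plaintiff proposes): the defendant can get 471.608 next round, worth 0.56 × 471.608 = 264.10048 now. The plaintiff offers 264.10048 and keeps 800 − 264.10048 = 535.89952.
So by rejecting in round 1, the plaintiff gets 535.89952 next round, worth 0.9 × 535.89952 = 482.309568 now.
Offer 474 < 482.309568, so the plaintiff rejects.

Reject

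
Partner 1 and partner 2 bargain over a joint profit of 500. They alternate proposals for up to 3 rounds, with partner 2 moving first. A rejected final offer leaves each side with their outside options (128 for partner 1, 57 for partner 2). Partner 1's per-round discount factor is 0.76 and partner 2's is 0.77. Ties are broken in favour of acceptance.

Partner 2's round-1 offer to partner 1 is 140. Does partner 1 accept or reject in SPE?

Reject

Round 3 (partner 2 proposes): partner 1 gets 128 if talks fail, so partner 2 offers 128 and keeps 372.
Round 2 (partner 1 proposes): partner 2 can get 372 next round, worth 0.77 × 372 = 286.44 now. Partner 1 offers 286.44 and keeps 500 − 286.44 = 213.56.
So by rejecting in round 1, partner 1 gets 213.56 next round, worth 0.76 × 213.56 = 162.3056 now.
Offer 140 < 162.3056, so partner 1 rejects.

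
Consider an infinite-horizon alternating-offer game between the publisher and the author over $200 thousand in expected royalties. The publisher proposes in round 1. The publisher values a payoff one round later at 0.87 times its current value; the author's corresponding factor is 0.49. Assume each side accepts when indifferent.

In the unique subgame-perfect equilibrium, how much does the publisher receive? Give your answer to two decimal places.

177.79

Let x be the publisher's share when the publisher proposes and y be the author's share when the author proposes.
The author accepts iff offered ≥ 0.49·y, so x = 200 − 0.49y. Symmetrically y = 200 − 0.87x.
Substituting: x = 200 − 0.49(200 − 0.87x), giving x(1 − 0.87·0.49) = 200(1 − 0.49).
So x = 200 × 0.51 / 0.5737 ≈ 177.7933, and the author receives 200 − x ≈ 22.2067.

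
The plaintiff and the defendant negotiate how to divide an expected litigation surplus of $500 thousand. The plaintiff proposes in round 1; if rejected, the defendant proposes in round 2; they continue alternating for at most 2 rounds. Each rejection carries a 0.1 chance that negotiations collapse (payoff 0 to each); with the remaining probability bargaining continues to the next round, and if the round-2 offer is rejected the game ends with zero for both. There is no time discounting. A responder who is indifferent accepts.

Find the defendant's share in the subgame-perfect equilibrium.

450

Round 2 (the defendant proposes): rejection yields 0 for the plaintiff; the defendant offers 0 and keeps 500.
Round 1 (the plaintiff proposes): rejecting gives the defendant an expected 0.9 × 500 = 450, so the plaintiff offers 450, keeping 50.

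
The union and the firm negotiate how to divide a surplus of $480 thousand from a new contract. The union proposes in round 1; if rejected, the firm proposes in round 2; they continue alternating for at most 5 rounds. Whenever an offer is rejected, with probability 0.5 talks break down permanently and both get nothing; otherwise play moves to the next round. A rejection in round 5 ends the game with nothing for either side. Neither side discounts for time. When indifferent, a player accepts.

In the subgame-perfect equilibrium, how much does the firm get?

Round 5 (the union proposes): rejection yields 0 for the firm; the union offers 0 and keeps 480.
Round 4 (the firm proposes): rejecting gives the union an expected 0.5 × 480 = 240. The firm offers 240 and keeps 480 − 240 = 240.
Round 3 (the union proposes): rejecting gives the firm an expected 0.5 × 240 = 120. The union offers 120 and keeps 480 − 120 = 360.
Round 2 (the firm proposes): rejecting gives the union an expected 0.5 × 360 = 180, so the firm offers 180, keeping 300.
Round 1 (the union proposes): rejecting gives the firm an expected 0.5 × 300 = 150. The union offers 150 and keeps 480 − 150 = 330.

150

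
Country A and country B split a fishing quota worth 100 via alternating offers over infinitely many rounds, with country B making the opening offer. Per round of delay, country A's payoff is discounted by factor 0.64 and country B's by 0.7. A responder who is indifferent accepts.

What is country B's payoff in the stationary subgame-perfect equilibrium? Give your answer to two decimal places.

65.22

Let x be country B's share when country B proposes and y be country A's share when country A proposes.
Country A accepts iff offered ≥ 0.64·y, so x = 100 − 0.64y. Symmetrically y = 100 − 0.7x.
Substituting: x = 100 − 0.64(100 − 0.7x), giving x(1 − 0.7·0.64) = 100(1 − 0.64).
So x = 100 × 0.36 / 0.552 ≈ 65.2174, and country A receives 100 − x ≈ 34.7826.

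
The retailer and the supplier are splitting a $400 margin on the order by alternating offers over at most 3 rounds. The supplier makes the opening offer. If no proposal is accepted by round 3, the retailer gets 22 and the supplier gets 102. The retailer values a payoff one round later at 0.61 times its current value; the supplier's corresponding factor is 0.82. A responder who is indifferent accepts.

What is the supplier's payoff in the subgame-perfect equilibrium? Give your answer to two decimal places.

Round 3 (the supplier proposes): the retailer gets 22 if talks fail, so the supplier offers 22 and keeps 378.
Round 2 (the retailer proposes): the supplier can get 378 next round, worth 0.82 × 378 = 309.96 now, so the retailer offers 309.96, keeping 90.04.
Round 1 (the supplier proposes): the retailer can get 90.04 next round, worth 0.61 × 90.04 = 54.9244 now, so the supplier offers 54.9244, keeping 345.0756.

345.08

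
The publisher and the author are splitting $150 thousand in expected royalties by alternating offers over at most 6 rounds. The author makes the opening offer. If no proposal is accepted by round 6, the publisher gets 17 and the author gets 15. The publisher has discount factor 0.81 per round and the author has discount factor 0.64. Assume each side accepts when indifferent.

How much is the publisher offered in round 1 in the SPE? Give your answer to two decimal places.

95.80

Round 6 (the publisher proposes): the author gets 15 if talks fail, so the publisher offers 15 and keeps 135.
Round 5 (the author proposes): the publisher can get 135 next round, worth 0.81 × 135 = 109.35 now. The author offers 109.35 and keeps 150 − 109.35 = 40.65.
Round 4 (the publisher proposes): the author can get 40.65 next round, worth 0.64 × 40.65 = 26.016 now, so the publisher offers 26.016, keeping 123.984.
Round 3 (the author proposes): the publisher can get 123.984 next round, worth 0.81 × 123.984 = 100.42704 now, so the author offers 100.42704, keeping 49.57296.
Round 2 (the publisher proposes): the author can get 49.57296 next round, worth 0.64 × 49.57296 = 31.7266944 now. The publisher offers 31.7266944 and keeps 150 − 31.7266944 = 118.2733056.
Round 1 (the author proposes): the publisher can get 118.2733056 next round, worth 0.81 × 118.2733056 = 95.801377536 now. The author offers 95.801377536 and keeps 150 − 95.801377536 = 54.198622464.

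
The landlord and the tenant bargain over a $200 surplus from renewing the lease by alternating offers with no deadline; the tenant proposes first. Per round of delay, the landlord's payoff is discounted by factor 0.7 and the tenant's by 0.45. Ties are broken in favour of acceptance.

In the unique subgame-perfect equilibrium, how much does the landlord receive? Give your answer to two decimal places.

Let x be the tenant's share when the tenant proposes and y be the landlord's share when the landlord proposes.
The landlord accepts iff offered ≥ 0.7·y, so x = 200 − 0.7y. Symmetrically y = 200 − 0.45x.
Substituting: x = 200 − 0.7(200 − 0.45x), giving x(1 − 0.45·0.7) = 200(1 − 0.7).
So x = 200 × 0.3 / 0.685 ≈ 87.5912, and the landlord receives 200 − x ≈ 112.4088.

112.41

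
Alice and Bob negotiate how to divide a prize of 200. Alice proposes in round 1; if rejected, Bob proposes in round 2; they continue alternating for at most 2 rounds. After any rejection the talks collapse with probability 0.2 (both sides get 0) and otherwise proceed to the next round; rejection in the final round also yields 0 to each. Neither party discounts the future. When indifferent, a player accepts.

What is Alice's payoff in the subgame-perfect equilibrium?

40

Round 2 (Bob proposes): Alice will accept anything ≥ 0, so Bob offers 0 and keeps 200.
Round 1 (Alice proposes): rejecting gives Bob an expected 0.8 × 200 = 160, so Alice offers 160, keeping 40.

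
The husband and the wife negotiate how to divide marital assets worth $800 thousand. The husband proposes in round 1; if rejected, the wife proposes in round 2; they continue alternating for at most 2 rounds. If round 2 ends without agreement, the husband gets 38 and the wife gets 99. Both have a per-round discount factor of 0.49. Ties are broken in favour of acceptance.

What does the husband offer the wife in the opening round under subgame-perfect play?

By backward induction:
Round 2 (the wife proposes): the husband gets 38 if talks fail, so the wife offers 38 and keeps 762.
Round 1 (the husband proposes): the wife can get 762 next round, worth 0.49 × 762 = 373.38 now. The husband offers 373.38 and keeps 800 − 373.38 = 426.62.

373.38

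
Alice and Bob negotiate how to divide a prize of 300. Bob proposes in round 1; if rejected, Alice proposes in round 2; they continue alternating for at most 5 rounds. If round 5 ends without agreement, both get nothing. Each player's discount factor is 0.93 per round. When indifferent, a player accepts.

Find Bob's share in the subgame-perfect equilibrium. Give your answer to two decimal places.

Round 5 (Bob proposes): rejection yields 0 for Alice; Bob offers 0 and keeps 300.
Round 4 (Alice proposes): Bob can get 300 next round, worth 0.93 × 300 = 279 now; Alice offers that and keeps 21.
Round 3 (Bob proposes): Alice can get 21 next round, worth 0.93 × 21 = 19.53 now. Bob offers 19.53 and keeps 300 − 19.53 = 280.47.
Round 2 (Alice proposes): Bob can get 280.47 next round, worth 0.93 × 280.47 = 260.8371 now, so Alice offers 260.8371, keeping 39.1629.
Round 1 (Bob proposes): Alice can get 39.1629 next round, worth 0.93 × 39.1629 = 36.421497 now; Bob offers that and keeps 263.578503.

263.58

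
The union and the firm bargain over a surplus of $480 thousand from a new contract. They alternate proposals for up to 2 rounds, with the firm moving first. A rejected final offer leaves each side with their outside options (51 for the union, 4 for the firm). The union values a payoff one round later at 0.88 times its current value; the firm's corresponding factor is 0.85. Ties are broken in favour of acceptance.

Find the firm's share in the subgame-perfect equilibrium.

61.12

Solve by backward induction from round 2.
Round 2 (the union proposes): the firm gets 4 if talks fail, so the union offers 4 and keeps 476.
Round 1 (the firm proposes): the union can get 476 next round, worth 0.88 × 476 = 418.88 now. The firm offers 418.88 and keeps 480 − 418.88 = 61.12.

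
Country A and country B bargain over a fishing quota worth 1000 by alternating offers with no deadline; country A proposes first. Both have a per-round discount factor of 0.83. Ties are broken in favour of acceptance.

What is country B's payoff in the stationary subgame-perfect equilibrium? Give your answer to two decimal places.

In a stationary SPE each proposer offers the other exactly their discounted continuation value.
If country A keeps x when proposing and country B keeps y when proposing, then x = 1000 − 0.83y and y = 1000 − 0.83x.
Solving: x = 1000(1 − 0.83) / (1 − 0.83·0.83) = 170 / 0.3111 ≈ 546.4481.
Country B gets 1000 − 546.4481 ≈ 453.5519.

453.55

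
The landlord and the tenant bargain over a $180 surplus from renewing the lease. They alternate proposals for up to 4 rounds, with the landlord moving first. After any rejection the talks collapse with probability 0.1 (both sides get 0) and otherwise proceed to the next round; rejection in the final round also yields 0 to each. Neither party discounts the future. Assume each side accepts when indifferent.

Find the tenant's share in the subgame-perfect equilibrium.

By backward induction:
Round 4 (the tenant proposes): rejection yields 0 for the landlord; the tenant offers 0 and keeps 180.
Round 3 (the landlord proposes): rejecting gives the tenant an expected 0.9 × 180 = 162. The landlord offers 162 and keeps 180 − 162 = 18.
Round 2 (the tenant proposes): rejecting gives the landlord an expected 0.9 × 18 = 16.2, so the tenant offers 16.2, keeping 163.8.
Round 1 (the landlord proposes): rejecting gives the tenant an expected 0.9 × 163.8 = 147.42. The landlord offers 147.42 and keeps 180 − 147.42 = 32.58.

147.42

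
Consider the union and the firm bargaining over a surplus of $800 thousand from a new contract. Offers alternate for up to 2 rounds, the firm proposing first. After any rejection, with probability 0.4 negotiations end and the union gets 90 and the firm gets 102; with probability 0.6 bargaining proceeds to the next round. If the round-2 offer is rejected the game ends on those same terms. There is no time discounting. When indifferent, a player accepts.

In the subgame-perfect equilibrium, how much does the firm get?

345.2

Round 2 (the union proposes): the firm gets 102 if talks fail, so the union offers 102 and keeps 698.
Round 1 (the firm proposes): rejecting gives the union an expected 0.6 × 698 + 0.4 × 90 = 454.8; the firm offers that and keeps 345.2.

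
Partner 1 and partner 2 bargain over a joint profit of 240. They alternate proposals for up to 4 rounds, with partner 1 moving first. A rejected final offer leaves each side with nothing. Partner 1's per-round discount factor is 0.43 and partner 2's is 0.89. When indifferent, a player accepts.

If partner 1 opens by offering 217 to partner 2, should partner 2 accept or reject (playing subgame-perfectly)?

Work out partner 2's continuation value if the offer is rejected.
Round 4 (partner 2 proposes): rejection yields 0 for partner 1; partner 2 offers 0 and keeps 240.
Round 3 (partner 1 proposes): partner 2 can get 240 next round, worth 0.89 × 240 = 213.6 now. Partner 1 offers 213.6 and keeps 240 − 213.6 = 26.4.
Round 2 (partner 2 proposes): partner 1 can get 26.4 next round, worth 0.43 × 26.4 = 11.352 now; partner 2 offers that and keeps 228.648.
So by rejecting in round 1, partner 2 gets 228.648 next round, worth 0.89 × 228.648 = 203.49672 now.
Offer 217 ≥ 203.49672, so partner 2 accepts.

Accept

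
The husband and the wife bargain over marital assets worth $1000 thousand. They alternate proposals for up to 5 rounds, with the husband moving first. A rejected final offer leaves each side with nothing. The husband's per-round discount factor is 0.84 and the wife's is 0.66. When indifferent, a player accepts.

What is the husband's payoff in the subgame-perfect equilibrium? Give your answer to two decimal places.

835.86

By backward induction:
Round 5 (the husband proposes): the wife will accept anything ≥ 0, so the husband offers 0 and keeps 1000.
Round 4 (the wife proposes): the husband can get 1000 next round, worth 0.84 × 1000 = 840 now. The wife offers 840 and keeps 1000 − 840 = 160.
Round 3 (the husband proposes): the wife can get 160 next round, worth 0.66 × 160 = 105.6 now, so the husband offers 105.6, keeping 894.4.
Round 2 (the wife proposes): the husband can get 894.4 next round, worth 0.84 × 894.4 = 751.296 now; the wife offers that and keeps 248.704.
Round 1 (the husband proposes): the wife can get 248.704 next round, worth 0.66 × 248.704 = 164.14464 now, so the husband offers 164.14464, keeping 835.85536.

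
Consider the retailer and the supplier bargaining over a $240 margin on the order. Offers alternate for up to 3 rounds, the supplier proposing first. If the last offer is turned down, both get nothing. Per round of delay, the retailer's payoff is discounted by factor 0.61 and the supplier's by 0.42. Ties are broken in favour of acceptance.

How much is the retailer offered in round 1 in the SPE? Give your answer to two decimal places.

Round 3 (the supplier proposes): the retailer will accept anything ≥ 0, so the supplier offers 0 and keeps 240.
Round 2 (the retailer proposes): the supplier can get 240 next round, worth 0.42 × 240 = 100.8 now, so the retailer offers 100.8, keeping 139.2.
Round 1 (the supplier proposes): the retailer can get 139.2 next round, worth 0.61 × 139.2 = 84.912 now, so the supplier offers 84.912, keeping 155.088.

84.91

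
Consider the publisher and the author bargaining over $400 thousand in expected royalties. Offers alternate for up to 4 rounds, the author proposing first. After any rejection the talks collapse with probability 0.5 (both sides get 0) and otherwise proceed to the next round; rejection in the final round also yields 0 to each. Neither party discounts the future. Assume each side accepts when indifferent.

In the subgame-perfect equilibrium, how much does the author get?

250

Round 4 (the publisher proposes): rejection yields 0 for the author; the publisher offers 0 and keeps 400.
Round 3 (the author proposes): rejecting gives the publisher an expected 0.5 × 400 = 200, so the author offers 200, keeping 200.
Round 2 (the publisher proposes): rejecting gives the author an expected 0.5 × 200 = 100, so the publisher offers 100, keeping 300.
Round 1 (the author proposes): rejecting gives the publisher an expected 0.5 × 300 = 150, so the author offers 150, keeping 250.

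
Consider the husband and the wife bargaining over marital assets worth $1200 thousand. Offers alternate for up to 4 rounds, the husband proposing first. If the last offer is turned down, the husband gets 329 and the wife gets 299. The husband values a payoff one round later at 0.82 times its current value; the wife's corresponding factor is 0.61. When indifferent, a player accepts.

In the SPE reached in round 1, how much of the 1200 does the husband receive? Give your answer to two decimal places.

802.48

Round 4 (the wife proposes): the husband gets 329 if talks fail, so the wife offers 329 and keeps 871.
Round 3 (the husband proposes): the wife can get 871 next round, worth 0.61 × 871 = 531.31 now; the husband offers that and keeps 668.69.
Round 2 (the wife proposes): the husband can get 668.69 next round, worth 0.82 × 668.69 = 548.3258 now; the wife offers that and keeps 651.6742.
Round 1 (the husband proposes): the wife can get 651.6742 next round, worth 0.61 × 651.6742 = 397.521262 now, so the husband offers 397.521262, keeping 802.478738.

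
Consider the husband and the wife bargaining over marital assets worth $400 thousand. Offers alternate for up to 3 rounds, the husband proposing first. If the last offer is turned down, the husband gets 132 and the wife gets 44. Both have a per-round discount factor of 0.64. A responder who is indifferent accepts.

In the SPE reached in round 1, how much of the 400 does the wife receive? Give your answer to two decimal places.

Work backward from the last round.
Round 3 (the husband proposes): the wife gets 44 if talks fail, so the husband offers 44 and keeps 356.
Round 2 (the wife proposes): the husband can get 356 next round, worth 0.64 × 356 = 227.84 now, so the wife offers 227.84, keeping 172.16.
Round 1 (the husband proposes): the wife can get 172.16 next round, worth 0.64 × 172.16 = 110.1824 now, so the husband offers 110.1824, keeping 289.8176.

110.18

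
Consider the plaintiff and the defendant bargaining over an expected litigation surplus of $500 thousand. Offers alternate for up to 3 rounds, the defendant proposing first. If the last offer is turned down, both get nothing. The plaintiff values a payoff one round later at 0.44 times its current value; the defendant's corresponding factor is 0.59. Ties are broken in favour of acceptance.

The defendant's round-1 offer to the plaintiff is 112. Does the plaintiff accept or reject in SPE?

Round 3 (the defendant proposes): rejection yields 0 for the plaintiff; the defendant offers 0 and keeps 500.
Round 2 (the plaintiff proposes): the defendant can get 500 next round, worth 0.59 × 500 = 295 now, so the plaintiff offers 295, keeping 205.
So by rejecting in round 1, the plaintiff gets 205 next round, worth 0.44 × 205 = 90.2 now.
Offer 112 ≥ 90.2, so the plaintiff accepts.

Accept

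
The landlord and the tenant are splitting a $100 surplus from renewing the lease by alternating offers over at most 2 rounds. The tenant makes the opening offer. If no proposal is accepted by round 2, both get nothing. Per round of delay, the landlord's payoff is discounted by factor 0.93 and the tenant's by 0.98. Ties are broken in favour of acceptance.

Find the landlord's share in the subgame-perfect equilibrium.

Round 2 (the landlord proposes): rejection yields 0 for the tenant; the landlord offers 0 and keeps 100.
Round 1 (the tenant proposes): the landlord can get 100 next round, worth 0.93 × 100 = 93 now; the tenant offers that and keeps 7.

93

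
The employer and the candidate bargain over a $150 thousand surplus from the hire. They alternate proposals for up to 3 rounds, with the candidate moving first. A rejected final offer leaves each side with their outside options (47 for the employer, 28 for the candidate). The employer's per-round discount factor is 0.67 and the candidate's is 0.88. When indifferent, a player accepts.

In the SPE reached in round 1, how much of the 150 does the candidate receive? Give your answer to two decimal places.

110.23

Round 3 (the candidate proposes): the employer gets 47 if talks fail, so the candidate offers 47 and keeps 103.
Round 2 (the employer proposes): the candidate can get 103 next round, worth 0.88 × 103 = 90.64 now; the employer offers that and keeps 59.36.
Round 1 (the candidate proposes): the employer can get 59.36 next round, worth 0.67 × 59.36 = 39.7712 now, so the candidate offers 39.7712, keeping 110.2288.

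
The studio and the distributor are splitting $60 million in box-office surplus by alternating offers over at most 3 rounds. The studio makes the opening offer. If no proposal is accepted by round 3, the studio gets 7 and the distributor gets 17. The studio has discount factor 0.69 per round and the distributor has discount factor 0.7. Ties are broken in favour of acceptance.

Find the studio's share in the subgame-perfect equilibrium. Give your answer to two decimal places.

Round 3 (the studio proposes): the distributor gets 17 if talks fail, so the studio offers 17 and keeps 43.
Round 2 (the distributor proposes): the studio can get 43 next round, worth 0.69 × 43 = 29.67 now; the distributor offers that and keeps 30.33.
Round 1 (the studio proposes): the distributor can get 30.33 next round, worth 0.7 × 30.33 = 21.231 now; the studio offers that and keeps 38.769.

38.77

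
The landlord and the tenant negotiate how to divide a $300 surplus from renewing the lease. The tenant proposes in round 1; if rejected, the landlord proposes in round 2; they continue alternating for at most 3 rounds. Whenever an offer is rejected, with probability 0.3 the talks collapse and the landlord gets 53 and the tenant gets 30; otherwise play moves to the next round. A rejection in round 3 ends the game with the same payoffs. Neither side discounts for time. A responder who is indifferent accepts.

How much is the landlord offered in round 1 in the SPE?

98.57

Round 3 (the tenant proposes): the landlord gets 53 if talks fail, so the tenant offers 53 and keeps 247.
Round 2 (the landlord proposes): rejecting gives the tenant an expected 0.7 × 247 + 0.3 × 30 = 181.9. The landlord offers 181.9 and keeps 300 − 181.9 = 118.1.
Round 1 (the tenant proposes): rejecting gives the landlord an expected 0.7 × 118.1 + 0.3 × 53 = 98.57. The tenant offers 98.57 and keeps 300 − 98.57 = 201.43.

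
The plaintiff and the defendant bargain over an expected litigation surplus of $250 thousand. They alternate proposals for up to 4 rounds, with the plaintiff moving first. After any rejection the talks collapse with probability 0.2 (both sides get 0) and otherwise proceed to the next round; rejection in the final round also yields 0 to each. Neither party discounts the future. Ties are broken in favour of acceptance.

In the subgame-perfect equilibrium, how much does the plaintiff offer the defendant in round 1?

Round 4 (the defendant proposes): rejection yields 0 for the plaintiff; the defendant offers 0 and keeps 250.
Round 3 (the plaintiff proposes): rejecting gives the defendant an expected 0.8 × 250 = 200; the plaintiff offers that and keeps 50.
Round 2 (the defendant proposes): rejecting gives the plaintiff an expected 0.8 × 50 = 40, so the defendant offers 40, keeping 210.
Round 1 (the plaintiff proposes): rejecting gives the defendant an expected 0.8 × 210 = 168. The plaintiff offers 168 and keeps 250 − 168 = 82.

168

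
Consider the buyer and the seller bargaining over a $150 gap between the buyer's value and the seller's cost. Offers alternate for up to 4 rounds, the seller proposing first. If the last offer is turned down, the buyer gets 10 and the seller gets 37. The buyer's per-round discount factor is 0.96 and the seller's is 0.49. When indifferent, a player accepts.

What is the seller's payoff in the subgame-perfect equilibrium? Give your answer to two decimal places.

25.53

Round 4 (the buyer proposes): the seller gets 37 if talks fail, so the buyer offers 37 and keeps 113.
Round 3 (the seller proposes): the buyer can get 113 next round, worth 0.96 × 113 = 108.48 now, so the seller offers 108.48, keeping 41.52.
Round 2 (the buyer proposes): the seller can get 41.52 next round, worth 0.49 × 41.52 = 20.3448 now. The buyer offers 20.3448 and keeps 150 − 20.3448 = 129.6552.
Round 1 (the seller proposes): the buyer can get 129.6552 next round, worth 0.96 × 129.6552 = 124.468992 now, so the seller offers 124.468992, keeping 25.531008.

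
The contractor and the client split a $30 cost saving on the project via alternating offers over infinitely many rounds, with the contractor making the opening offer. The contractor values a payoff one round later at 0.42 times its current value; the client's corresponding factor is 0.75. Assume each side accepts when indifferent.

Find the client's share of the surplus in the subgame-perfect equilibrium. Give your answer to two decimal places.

In a stationary SPE each proposer offers the other exactly their discounted continuation value.
If the contractor keeps x when proposing and the client keeps y when proposing, then x = 30 − 0.75y and y = 30 − 0.42x.
Solving: x = 30(1 − 0.75) / (1 − 0.42·0.75) = 7.5 / 0.685 ≈ 10.9489.
The client gets 30 − 10.9489 ≈ 19.0511.

19.05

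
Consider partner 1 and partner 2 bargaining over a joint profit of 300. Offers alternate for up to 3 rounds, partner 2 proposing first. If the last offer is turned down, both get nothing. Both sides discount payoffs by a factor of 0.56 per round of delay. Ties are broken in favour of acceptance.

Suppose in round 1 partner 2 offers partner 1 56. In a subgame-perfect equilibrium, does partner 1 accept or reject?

Round 3 (partner 2 proposes): rejection yields 0 for partner 1; partner 2 offers 0 and keeps 300.
Round 2 (partner 1 proposes): partner 2 can get 300 next round, worth 0.56 × 300 = 168 now, so partner 1 offers 168, keeping 132.
So by rejecting in round 1, partner 1 gets 132 next round, worth 0.56 × 132 = 73.92 now.
Offer 56 < 73.92, so partner 1 rejects.

Reject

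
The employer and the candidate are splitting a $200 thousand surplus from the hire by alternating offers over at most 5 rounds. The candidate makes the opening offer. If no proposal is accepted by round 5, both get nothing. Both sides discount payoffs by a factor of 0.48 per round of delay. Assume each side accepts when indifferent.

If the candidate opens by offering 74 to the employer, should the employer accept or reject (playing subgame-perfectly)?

Round 5 (the candidate proposes): rejection yields 0 for the employer; the candidate offers 0 and keeps 200.
Round 4 (the employer proposes): the candidate can get 200 next round, worth 0.48 × 200 = 96 now. The employer offers 96 and keeps 200 − 96 = 104.
Round 3 (the candidate proposes): the employer can get 104 next round, worth 0.48 × 104 = 49.92 now, so the candidate offers 49.92, keeping 150.08.
Round 2 (the employer proposes): the candidate can get 150.08 next round, worth 0.48 × 150.08 = 72.0384 now. The employer offers 72.0384 and keeps 200 − 72.0384 = 127.9616.
So by rejecting in round 1, the employer gets 127.9616 next round, worth 0.48 × 127.9616 = 61.421568 now.
Offer 74 ≥ 61.421568, so the employer accepts.

Accept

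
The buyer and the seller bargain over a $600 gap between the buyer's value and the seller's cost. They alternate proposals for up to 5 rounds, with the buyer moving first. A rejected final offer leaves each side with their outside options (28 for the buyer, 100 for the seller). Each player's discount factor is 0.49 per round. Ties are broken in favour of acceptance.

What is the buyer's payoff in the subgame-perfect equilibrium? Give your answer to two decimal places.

Round 5 (the buyer proposes): the seller gets 100 if talks fail, so the buyer offers 100 and keeps 500.
Round 4 (the seller proposes): the buyer can get 500 next round, worth 0.49 × 500 = 245 now, so the seller offers 245, keeping 355.
Round 3 (the buyer proposes): the seller can get 355 next round, worth 0.49 × 355 = 173.95 now. The buyer offers 173.95 and keeps 600 − 173.95 = 426.05.
Round 2 (the seller proposes): the buyer can get 426.05 next round, worth 0.49 × 426.05 = 208.7645 now; the seller offers that and keeps 391.2355.
Round 1 (the buyer proposes): the seller can get 391.2355 next round, worth 0.49 × 391.2355 = 191.705395 now; the buyer offers that and keeps 408.294605.

408.29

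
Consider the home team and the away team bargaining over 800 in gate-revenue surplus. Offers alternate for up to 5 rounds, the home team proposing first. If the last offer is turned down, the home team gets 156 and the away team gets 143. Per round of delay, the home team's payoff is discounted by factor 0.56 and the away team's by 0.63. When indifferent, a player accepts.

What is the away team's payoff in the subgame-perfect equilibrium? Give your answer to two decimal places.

Round 5 (the home team proposes): the away team gets 143 if talks fail, so the home team offers 143 and keeps 657.
Round 4 (the away team proposes): the home team can get 657 next round, worth 0.56 × 657 = 367.92 now; the away team offers that and keeps 432.08.
Round 3 (the home team proposes): the away team can get 432.08 next round, worth 0.63 × 432.08 = 272.2104 now; the home team offers that and keeps 527.7896.
Round 2 (the away team proposes): the home team can get 527.7896 next round, worth 0.56 × 527.7896 = 295.562176 now. The away team offers 295.562176 and keeps 800 − 295.562176 = 504.437824.
Round 1 (the home team proposes): the away team can get 504.437824 next round, worth 0.63 × 504.437824 = 317.79582912 now. The home team offers 317.79582912 and keeps 800 − 317.79582912 = 482.20417088.

317.80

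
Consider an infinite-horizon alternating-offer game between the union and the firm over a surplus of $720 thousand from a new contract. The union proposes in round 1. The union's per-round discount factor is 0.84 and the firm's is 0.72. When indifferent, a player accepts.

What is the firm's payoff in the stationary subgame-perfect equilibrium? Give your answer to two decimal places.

209.88

In a stationary SPE each proposer offers the other exactly their discounted continuation value.
If the union keeps x when proposing and the firm keeps y when proposing, then x = 720 − 0.72y and y = 720 − 0.84x.
Solving: x = 720(1 − 0.72) / (1 − 0.84·0.72) = 201.6 / 0.3952 ≈ 510.1215.
The firm gets 720 − 510.1215 ≈ 209.8785.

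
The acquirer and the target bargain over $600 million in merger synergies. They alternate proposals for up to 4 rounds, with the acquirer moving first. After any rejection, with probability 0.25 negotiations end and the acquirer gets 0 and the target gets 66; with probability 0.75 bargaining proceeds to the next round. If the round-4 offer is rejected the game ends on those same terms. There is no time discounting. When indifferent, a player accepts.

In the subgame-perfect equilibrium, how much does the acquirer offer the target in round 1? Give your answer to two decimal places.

391.41

By backward induction:
Round 4 (the target proposes): the acquirer will accept anything ≥ 0, so the target offers 0 and keeps 600.
Round 3 (the acquirer proposes): rejecting gives the target an expected 0.75 × 600 + 0.25 × 66 = 466.5. The acquirer offers 466.5 and keeps 600 − 466.5 = 133.5.
Round 2 (the target proposes): rejecting gives the acquirer an expected 0.75 × 133.5 = 100.125; the target offers that and keeps 499.875.
Round 1 (the acquirer proposes): rejecting gives the target an expected 0.75 × 499.875 + 0.25 × 66 = 391.40625; the acquirer offers that and keeps 208.59375.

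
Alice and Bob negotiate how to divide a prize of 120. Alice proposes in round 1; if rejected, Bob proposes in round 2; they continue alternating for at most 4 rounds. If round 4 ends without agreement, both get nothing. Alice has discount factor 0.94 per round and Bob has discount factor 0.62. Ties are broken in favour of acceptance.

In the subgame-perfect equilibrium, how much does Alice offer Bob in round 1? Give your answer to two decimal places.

Work backward from the last round.
Round 4 (Bob proposes): Alice will accept anything ≥ 0, so Bob offers 0 and keeps 120.
Round 3 (Alice proposes): Bob can get 120 next round, worth 0.62 × 120 = 74.4 now. Alice offers 74.4 and keeps 120 − 74.4 = 45.6.
Round 2 (Bob proposes): Alice can get 45.6 next round, worth 0.94 × 45.6 = 42.864 now. Bob offers 42.864 and keeps 120 − 42.864 = 77.136.
Round 1 (Alice proposes): Bob can get 77.136 next round, worth 0.62 × 77.136 = 47.82432 now. Alice offers 47.82432 and keeps 120 − 47.82432 = 72.17568.

47.82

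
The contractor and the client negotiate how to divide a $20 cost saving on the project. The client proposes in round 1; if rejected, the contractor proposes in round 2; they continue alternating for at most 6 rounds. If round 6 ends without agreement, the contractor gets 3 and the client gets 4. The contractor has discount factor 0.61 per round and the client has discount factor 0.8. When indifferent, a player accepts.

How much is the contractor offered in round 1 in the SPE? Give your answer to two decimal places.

5.96

Solve by backward induction from round 6.
Round 6 (the contractor proposes): the client gets 4 if talks fail, so the contractor offers 4 and keeps 16.
Round 5 (the client proposes): the contractor can get 16 next round, worth 0.61 × 16 = 9.76 now; the client offers that and keeps 10.24.
Round 4 (the contractor proposes): the client can get 10.24 next round, worth 0.8 × 10.24 = 8.192 now, so the contractor offers 8.192, keeping 11.808.
Round 3 (the client proposes): the contractor can get 11.808 next round, worth 0.61 × 11.808 = 7.20288 now; the client offers that and keeps 12.79712.
Round 2 (the contractor proposes): the client can get 12.79712 next round, worth 0.8 × 12.79712 = 10.237696 now, so the contractor offers 10.237696, keeping 9.762304.
Round 1 (the client proposes): the contractor can get 9.762304 next round, worth 0.61 × 9.762304 = 5.95500544 now; the client offers that and keeps 14.04499456.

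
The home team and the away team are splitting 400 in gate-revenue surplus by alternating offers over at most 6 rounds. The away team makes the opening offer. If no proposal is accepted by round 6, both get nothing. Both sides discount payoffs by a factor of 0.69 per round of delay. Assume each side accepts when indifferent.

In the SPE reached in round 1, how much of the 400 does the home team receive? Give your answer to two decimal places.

188.86

Solve by backward induction from round 6.
Round 6 (the home team proposes): the away team will accept anything ≥ 0, so the home team offers 0 and keeps 400.
Round 5 (the away team proposes): the home team can get 400 next round, worth 0.69 × 400 = 276 now. The away team offers 276 and keeps 400 − 276 = 124.
Round 4 (the home team proposes): the away team can get 124 next round, worth 0.69 × 124 = 85.56 now, so the home team offers 85.56, keeping 314.44.
Round 3 (the away team proposes): the home team can get 314.44 next round, worth 0.69 × 314.44 = 216.9636 now, so the away team offers 216.9636, keeping 183.0364.
Round 2 (the home team proposes): the away team can get 183.0364 next round, worth 0.69 × 183.0364 = 126.295116 now; the home team offers that and keeps 273.704884.
Round 1 (the away team proposes): the home team can get 273.704884 next round, worth 0.69 × 273.704884 = 188.85636996 now; the away team offers that and keeps 211.14363004.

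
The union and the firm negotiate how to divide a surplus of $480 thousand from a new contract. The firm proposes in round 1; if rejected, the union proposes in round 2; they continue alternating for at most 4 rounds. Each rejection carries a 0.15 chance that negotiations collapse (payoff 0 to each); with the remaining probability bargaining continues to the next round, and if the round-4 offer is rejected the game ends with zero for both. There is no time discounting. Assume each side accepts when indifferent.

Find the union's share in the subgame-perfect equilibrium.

355.98

Round 4 (the union proposes): the firm will accept anything ≥ 0, so the union offers 0 and keeps 480.
Round 3 (the firm proposes): rejecting gives the union an expected 0.85 × 480 = 408; the firm offers that and keeps 72.
Round 2 (the union proposes): rejecting gives the firm an expected 0.85 × 72 = 61.2; the union offers that and keeps 418.8.
Round 1 (the firm proposes): rejecting gives the union an expected 0.85 × 418.8 = 355.98; the firm offers that and keeps 124.02.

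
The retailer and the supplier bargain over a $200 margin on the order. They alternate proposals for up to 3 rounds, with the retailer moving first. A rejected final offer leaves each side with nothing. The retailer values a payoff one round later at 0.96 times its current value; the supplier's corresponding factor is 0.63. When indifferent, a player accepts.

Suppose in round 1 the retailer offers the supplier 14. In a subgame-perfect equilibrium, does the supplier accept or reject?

Round 3 (the retailer proposes): rejection yields 0 for the supplier; the retailer offers 0 and keeps 200.
Round 2 (the supplier proposes): the retailer can get 200 next round, worth 0.96 × 200 = 192 now. The supplier offers 192 and keeps 200 − 192 = 8.
So by rejecting in round 1, the supplier gets 8 next round, worth 0.63 × 8 = 5.04 now.
Offer 14 ≥ 5.04, so the supplier accepts.

Accept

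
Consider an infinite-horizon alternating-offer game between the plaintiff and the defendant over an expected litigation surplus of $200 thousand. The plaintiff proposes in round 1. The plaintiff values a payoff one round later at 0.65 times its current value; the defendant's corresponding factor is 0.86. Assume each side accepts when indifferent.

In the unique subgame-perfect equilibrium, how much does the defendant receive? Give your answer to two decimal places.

Let x be the plaintiff's share when the plaintiff proposes and y be the defendant's share when the defendant proposes.
The defendant accepts iff offered ≥ 0.86·y, so x = 200 − 0.86y. Symmetrically y = 200 − 0.65x.
Substituting: x = 200 − 0.86(200 − 0.65x), giving x(1 − 0.65·0.86) = 200(1 − 0.86).
So x = 200 × 0.14 / 0.441 ≈ 63.4921, and the defendant receives 200 − x ≈ 136.5079.

136.51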